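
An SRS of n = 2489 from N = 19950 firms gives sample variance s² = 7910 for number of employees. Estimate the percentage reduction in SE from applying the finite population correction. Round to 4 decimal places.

f = n/N = 2489/19950 = 0.12476190.
SE_no-fpc = √(s²/n) = 1.7826899; SE_fpc = √((1−f)s²/n) = 1.6677805.
Ratio = √(1−f) = 0.93554161. Reduction = 100·(1 − 0.93554161) = 6.4458%.

6.4458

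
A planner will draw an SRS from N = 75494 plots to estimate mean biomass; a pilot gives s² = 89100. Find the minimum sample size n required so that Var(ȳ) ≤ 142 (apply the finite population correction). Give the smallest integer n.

623

Without fpc, n₀ = s²/D = 89100/142 = 627.4648.
With fpc, (1 − n/N)·s²/n ≤ D requires n ≥ n₀/(1 + n₀/N) = 627.4648/(1 + 627.4648/75494) = 622.2926.
Rounding up, n = 623.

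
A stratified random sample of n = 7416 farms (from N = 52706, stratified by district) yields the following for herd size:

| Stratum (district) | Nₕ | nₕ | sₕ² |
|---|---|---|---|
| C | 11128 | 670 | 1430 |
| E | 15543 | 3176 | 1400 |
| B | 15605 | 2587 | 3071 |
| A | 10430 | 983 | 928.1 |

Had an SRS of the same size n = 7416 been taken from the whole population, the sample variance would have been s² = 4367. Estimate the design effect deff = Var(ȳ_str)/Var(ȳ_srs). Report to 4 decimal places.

Var(ȳ_str) = Σ Wₕ²(1−fₕ)sₕ²/nₕ with Wₕ = Nₕ/52706:
  C: (11128/52706)²·(1−670/11128)·1430/670 = 0.089414278
  E: (15543/52706)²·(1−3176/15543)·1400/3176 = 0.030501882
  B: (15605/52706)²·(1−2587/15605)·3071/2587 = 0.086810311
  A: (10430/52706)²·(1−983/10430)·928.1/983 = 0.033488783
  → Var(ȳ_str) = 0.24021525.
Var(ȳ_srs) = (1 − 7416/52706)·4367/7416 = 0.50600608.
deff = 0.24021525 / 0.50600608 = 0.4747.

0.4747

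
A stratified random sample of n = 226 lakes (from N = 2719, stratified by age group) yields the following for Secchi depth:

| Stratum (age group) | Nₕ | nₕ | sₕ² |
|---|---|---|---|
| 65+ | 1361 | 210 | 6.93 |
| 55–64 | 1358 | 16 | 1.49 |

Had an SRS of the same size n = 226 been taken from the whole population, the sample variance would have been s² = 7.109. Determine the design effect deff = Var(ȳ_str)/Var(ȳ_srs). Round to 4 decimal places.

1.0384

Var(ȳ_str) = Σ Wₕ²(1−fₕ)sₕ²/nₕ with Wₕ = Nₕ/2719:
  65+: (1361/2719)²·(1−210/1361)·6.93/210 = 0.0069924436
  55–64: (1358/2719)²·(1−16/1358)·1.49/16 = 0.022956208
  → Var(ȳ_str) = 0.029948652.
Var(ȳ_srs) = (1 − 226/2719)·7.109/226 = 0.028841188.
deff = 0.029948652 / 0.028841188 = 1.0384.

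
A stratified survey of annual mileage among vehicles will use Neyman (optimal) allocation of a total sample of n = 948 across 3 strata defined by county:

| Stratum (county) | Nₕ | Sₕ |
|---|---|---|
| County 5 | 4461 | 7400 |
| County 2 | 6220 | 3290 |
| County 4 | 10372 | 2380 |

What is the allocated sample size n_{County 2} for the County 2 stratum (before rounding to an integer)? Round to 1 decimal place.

Neyman allocation: nₕ = n·NₕSₕ / Σⱼ NⱼSⱼ.
Σ NⱼSⱼ = 4461·7400 + 6220·3290 + 10372·2380 = 7.816056 × 10^7.
n_{County 2} = 948·6220·3290 / (7.816056 × 10^7) = 248.2.

248.2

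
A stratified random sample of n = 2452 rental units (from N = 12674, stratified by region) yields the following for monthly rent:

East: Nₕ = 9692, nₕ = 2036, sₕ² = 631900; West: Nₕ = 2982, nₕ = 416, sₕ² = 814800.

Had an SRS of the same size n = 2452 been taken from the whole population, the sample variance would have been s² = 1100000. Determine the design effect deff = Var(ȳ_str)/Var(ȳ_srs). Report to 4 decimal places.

0.6541

Var(ȳ_str) = Σ Wₕ²(1−fₕ)sₕ²/nₕ with Wₕ = Nₕ/12674:
  East: (9692/12674)²·(1−2036/9692)·631900/2036 = 143.37007
  West: (2982/12674)²·(1−416/2982)·814800/416 = 93.302778
  → Var(ȳ_str) = 236.67285.
Var(ȳ_srs) = (1 − 2452/12674)·1100000/2452 = 361.82152.
deff = 236.67285 / 361.82152 = 0.6541.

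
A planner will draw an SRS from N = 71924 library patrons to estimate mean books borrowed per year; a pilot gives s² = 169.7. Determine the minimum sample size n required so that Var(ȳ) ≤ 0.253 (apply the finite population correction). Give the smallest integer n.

665

Without fpc, n₀ = s²/D = 169.7/0.253 = 670.7510.
With fpc, (1 − n/N)·s²/n ≤ D requires n ≥ n₀/(1 + n₀/N) = 670.7510/(1 + 670.7510/71924) = 664.5535.
Rounding up, n = 665.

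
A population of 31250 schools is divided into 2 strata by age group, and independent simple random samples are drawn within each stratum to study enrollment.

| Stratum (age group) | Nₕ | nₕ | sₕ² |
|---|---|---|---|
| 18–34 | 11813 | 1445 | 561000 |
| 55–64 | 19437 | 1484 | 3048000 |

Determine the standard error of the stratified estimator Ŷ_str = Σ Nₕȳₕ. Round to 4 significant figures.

874200

Var(Ŷ_str) = Σₕ Nₕ²(1 − fₕ)sₕ²/nₕ.
18–34: 11813²·(1 − 1445/11813)·561000/1445 = 4.7549966 × 10^10.
55–64: 19437²·(1 − 1484/19437)·3048000/1484 = 7.1671638 × 10^11.
Sum = 7.6426635 × 10^11.
SE = √(7.6426635 × 10^11) = 874200.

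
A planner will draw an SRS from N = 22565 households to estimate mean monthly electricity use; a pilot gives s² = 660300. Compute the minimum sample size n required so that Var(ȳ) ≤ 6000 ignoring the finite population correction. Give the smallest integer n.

111

Without fpc, n₀ = s²/D = 660300/6000 = 110.0500.
Rounding up, n = 111.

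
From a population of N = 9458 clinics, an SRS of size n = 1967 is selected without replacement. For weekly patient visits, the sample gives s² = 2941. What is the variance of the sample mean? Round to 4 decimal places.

Under SRS without replacement, Var(ȳ) = (1 − f)·s²/n with f = n/N = 1967/9458 = 0.20797209.
Var(ȳ) = (1 − 0.20797209)·2941/1967 = 0.79202791·1.4951703 = 1.1842166.

1.1842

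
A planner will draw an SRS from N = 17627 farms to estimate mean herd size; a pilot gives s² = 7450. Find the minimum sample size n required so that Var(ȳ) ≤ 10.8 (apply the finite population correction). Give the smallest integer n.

664

Without fpc, n₀ = s²/D = 7450/10.8 = 689.8148.
With fpc, (1 − n/N)·s²/n ≤ D requires n ≥ n₀/(1 + n₀/N) = 689.8148/(1 + 689.8148/17627) = 663.8362.
Rounding up, n = 664.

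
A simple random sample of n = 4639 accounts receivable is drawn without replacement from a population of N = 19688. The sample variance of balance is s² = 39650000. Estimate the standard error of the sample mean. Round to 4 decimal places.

Under SRS without replacement, Var(ȳ) = (1 − f)·s²/n with f = n/N = 4639/19688 = 0.23562576.
Var(ȳ) = (1 − 0.23562576)·39650000/4639 = 0.76437424·8547.1007 = 6533.1836.
SE(ȳ) = √(6533.1836) = 80.8281.

80.8281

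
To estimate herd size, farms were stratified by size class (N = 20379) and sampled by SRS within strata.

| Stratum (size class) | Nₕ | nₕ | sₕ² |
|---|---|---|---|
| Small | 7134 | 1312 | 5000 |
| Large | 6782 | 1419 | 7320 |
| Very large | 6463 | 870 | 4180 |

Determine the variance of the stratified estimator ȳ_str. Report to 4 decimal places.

1.2511

Var(ȳ_str) = Σₕ Wₕ²(1 − fₕ)sₕ²/nₕ with Wₕ = Nₕ/N, N = 20379.
Small: Wₕ = 0.35006624; term = 0.35006624²·(1 − 0.18390805)·5000/1312 = 0.38113228.
Large: Wₕ = 0.33279356; term = 0.33279356²·(1 − 0.20923032)·7320/1419 = 0.45178159.
Very large: Wₕ = 0.31714019; term = 0.31714019²·(1 − 0.13461241)·4180/870 = 0.41818675.
Sum = 1.2511006.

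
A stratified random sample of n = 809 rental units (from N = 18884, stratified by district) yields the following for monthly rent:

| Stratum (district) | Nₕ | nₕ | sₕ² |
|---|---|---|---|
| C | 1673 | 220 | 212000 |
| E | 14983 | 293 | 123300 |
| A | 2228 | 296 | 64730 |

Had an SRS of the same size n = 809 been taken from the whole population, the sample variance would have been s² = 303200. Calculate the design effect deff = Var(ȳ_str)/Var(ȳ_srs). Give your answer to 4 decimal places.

Var(ȳ_str) = Σ Wₕ²(1−fₕ)sₕ²/nₕ with Wₕ = Nₕ/18884:
  C: (1673/18884)²·(1−220/1673)·212000/220 = 6.5688108
  E: (14983/18884)²·(1−293/14983)·123300/293 = 259.73355
  A: (2228/18884)²·(1−296/2228)·64730/296 = 2.6396614
  → Var(ȳ_str) = 268.94202.
Var(ȳ_srs) = (1 − 809/18884)·303200/809 = 358.72776.
deff = 268.94202 / 358.72776 = 0.7497.

0.7497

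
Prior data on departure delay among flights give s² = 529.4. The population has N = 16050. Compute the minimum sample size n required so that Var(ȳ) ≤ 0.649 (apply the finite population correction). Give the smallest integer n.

777

Without fpc, n₀ = s²/D = 529.4/0.649 = 815.7165.
With fpc, (1 − n/N)·s²/n ≤ D requires n ≥ n₀/(1 + n₀/N) = 815.7165/(1 + 815.7165/16050) = 776.2641.
Rounding up, n = 777.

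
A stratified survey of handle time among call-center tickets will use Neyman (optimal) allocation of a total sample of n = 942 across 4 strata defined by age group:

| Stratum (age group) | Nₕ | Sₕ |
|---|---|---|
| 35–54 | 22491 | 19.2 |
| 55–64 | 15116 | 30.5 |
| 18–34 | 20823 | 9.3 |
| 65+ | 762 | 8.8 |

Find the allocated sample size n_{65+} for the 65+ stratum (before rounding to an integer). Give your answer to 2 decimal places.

Neyman allocation: nₕ = n·NₕSₕ / Σⱼ NⱼSⱼ.
Σ NⱼSⱼ = 22491·19.2 + 15116·30.5 + 20823·9.3 + 762·8.8 = 1.0932247 × 10^6.
n_{65+} = 942·762·8.8 / (1.0932247 × 10^6) = 5.78.

5.78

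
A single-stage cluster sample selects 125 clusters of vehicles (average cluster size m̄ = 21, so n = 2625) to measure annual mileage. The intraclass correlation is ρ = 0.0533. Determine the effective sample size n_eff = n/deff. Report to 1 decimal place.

deff = 1 + (21 − 1)·0.0533 = 1 + 1.066 = 2.066.
n_eff = 2625 / 2.066 = 1270.6.

1270.6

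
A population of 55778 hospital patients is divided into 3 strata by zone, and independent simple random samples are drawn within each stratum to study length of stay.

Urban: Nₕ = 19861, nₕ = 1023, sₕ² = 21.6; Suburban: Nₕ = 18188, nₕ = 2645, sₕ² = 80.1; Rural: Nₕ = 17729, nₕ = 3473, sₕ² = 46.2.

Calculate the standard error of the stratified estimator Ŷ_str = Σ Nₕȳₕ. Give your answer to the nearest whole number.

4452

Var(Ŷ_str) = Σₕ Nₕ²(1 − fₕ)sₕ²/nₕ.
Urban: 19861²·(1 − 1023/19861)·21.6/1023 = 7.8997623 × 10^6.
Suburban: 18188²·(1 − 2645/18188)·80.1/2645 = 8.5610421 × 10^6.
Rural: 17729²·(1 − 3473/17729)·46.2/3473 = 3.3621657 × 10^6.
Sum = 1.982297 × 10^7.
SE = √(1.982297 × 10^7) = 4452.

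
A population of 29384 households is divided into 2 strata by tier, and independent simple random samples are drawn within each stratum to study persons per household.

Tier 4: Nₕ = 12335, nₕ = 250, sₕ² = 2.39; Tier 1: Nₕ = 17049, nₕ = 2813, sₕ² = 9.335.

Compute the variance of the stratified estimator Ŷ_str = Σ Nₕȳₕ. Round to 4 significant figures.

2.231 × 10^6

Var(Ŷ_str) = Σₕ Nₕ²(1 − fₕ)sₕ²/nₕ.
Tier 4: 12335²·(1 − 250/12335)·2.39/250 = 1.4250946 × 10^6.
Tier 1: 17049²·(1 − 2813/17049)·9.335/2813 = 805436.82.
Sum = 2.2305314 × 10^6.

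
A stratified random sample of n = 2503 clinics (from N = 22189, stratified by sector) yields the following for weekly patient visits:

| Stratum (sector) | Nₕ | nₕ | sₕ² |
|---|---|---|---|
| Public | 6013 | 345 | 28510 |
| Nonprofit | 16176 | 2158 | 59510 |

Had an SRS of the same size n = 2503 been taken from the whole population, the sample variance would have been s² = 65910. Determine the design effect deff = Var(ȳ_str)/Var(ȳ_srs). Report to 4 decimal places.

Var(ȳ_str) = Σ Wₕ²(1−fₕ)sₕ²/nₕ with Wₕ = Nₕ/22189:
  Public: (6013/22189)²·(1−345/6013)·28510/345 = 5.7203646
  Nonprofit: (16176/22189)²·(1−2158/16176)·59510/2158 = 12.700483
  → Var(ȳ_str) = 18.420848.
Var(ȳ_srs) = (1 − 2503/22189)·65910/2503 = 23.36201.
deff = 18.420848 / 23.36201 = 0.7885.

0.7885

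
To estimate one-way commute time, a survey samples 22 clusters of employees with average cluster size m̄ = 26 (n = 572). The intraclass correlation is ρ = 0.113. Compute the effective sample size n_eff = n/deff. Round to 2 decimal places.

149.54

deff = 1 + (26 − 1)·0.113 = 1 + 2.825 = 3.825.
n_eff = 572 / 3.825 = 149.54.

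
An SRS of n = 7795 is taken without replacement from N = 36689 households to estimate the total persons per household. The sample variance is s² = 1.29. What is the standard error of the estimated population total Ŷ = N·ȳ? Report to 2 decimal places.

Var(Ŷ) = N²·Var(ȳ) = N²·(1 − n/N)·s²/n.
f = 7795/36689 = 0.21246150; Var(ȳ) = 0.78753850·1.29/7795 = 1.303303 × 10^-4.
Var(Ŷ) = 36689² · (1.303303 × 10^-4) = 175435.36.
SE(Ŷ) = √(175435.36) = 418.85.

418.85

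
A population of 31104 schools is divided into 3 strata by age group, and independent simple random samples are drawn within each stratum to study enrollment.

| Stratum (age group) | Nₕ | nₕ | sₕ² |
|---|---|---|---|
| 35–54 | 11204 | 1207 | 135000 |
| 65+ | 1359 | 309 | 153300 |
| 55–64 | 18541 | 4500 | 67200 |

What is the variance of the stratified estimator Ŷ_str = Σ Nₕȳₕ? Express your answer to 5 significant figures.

1.7123 × 10^10

Var(Ŷ_str) = Σₕ Nₕ²(1 − fₕ)sₕ²/nₕ.
35–54: 11204²·(1 − 1207/11204)·135000/1207 = 1.2527641 × 10^10.
65+: 1359²·(1 − 309/1359)·153300/309 = 7.0793345 × 10^8.
55–64: 18541²·(1 − 4500/18541)·67200/4500 = 3.8876571 × 10^9.
Sum = 1.7123232 × 10^10.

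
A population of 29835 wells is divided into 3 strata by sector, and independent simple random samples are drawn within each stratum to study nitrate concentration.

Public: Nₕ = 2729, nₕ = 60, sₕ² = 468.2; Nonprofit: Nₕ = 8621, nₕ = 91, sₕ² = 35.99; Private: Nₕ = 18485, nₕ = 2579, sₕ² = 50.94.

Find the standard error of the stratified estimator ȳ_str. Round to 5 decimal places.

Var(ȳ_str) = Σₕ Wₕ²(1 − fₕ)sₕ²/nₕ with Wₕ = Nₕ/N, N = 29835.
Public: Wₕ = 0.09146975; term = 0.09146975²·(1 − 0.02198608)·468.2/60 = 0.063852835.
Nonprofit: Wₕ = 0.28895592; term = 0.28895592²·(1 − 0.01055562)·35.99/91 = 0.032673454.
Private: Wₕ = 0.61957433; term = 0.61957433²·(1 − 0.13951853)·50.94/2579 = 0.0065243304.
Sum = 0.10305062.
SE = √(0.10305062) = 0.32101.

0.32101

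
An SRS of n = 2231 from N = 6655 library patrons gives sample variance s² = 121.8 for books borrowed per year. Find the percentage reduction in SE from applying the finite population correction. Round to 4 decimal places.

f = n/N = 2231/6655 = 0.33523666.
SE_no-fpc = √(s²/n) = 0.23365434; SE_fpc = √((1−f)s²/n) = 0.19050544.
Ratio = √(1−f) = 0.81533020. Reduction = 100·(1 − 0.81533020) = 18.4670%.

18.4670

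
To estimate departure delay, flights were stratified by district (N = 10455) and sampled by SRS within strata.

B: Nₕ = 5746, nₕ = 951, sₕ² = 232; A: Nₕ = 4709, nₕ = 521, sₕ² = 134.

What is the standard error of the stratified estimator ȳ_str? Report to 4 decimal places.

0.3285

Var(ȳ_str) = Σₕ Wₕ²(1 − fₕ)sₕ²/nₕ with Wₕ = Nₕ/N, N = 10455.
B: Wₕ = 0.54959350; term = 0.54959350²·(1 − 0.16550644)·232/951 = 0.061491293.
A: Wₕ = 0.45040650; term = 0.45040650²·(1 − 0.11063920)·134/521 = 0.046403887.
Sum = 0.10789518.
SE = √(0.10789518) = 0.3285.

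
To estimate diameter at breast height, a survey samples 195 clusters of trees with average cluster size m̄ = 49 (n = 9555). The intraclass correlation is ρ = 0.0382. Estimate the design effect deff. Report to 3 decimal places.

deff = 1 + (49 − 1)·0.0382 = 1 + 1.8336 = 2.8336.

2.834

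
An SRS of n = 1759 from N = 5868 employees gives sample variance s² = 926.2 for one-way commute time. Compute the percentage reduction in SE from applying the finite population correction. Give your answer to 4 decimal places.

f = n/N = 1759/5868 = 0.29976142.
SE_no-fpc = √(s²/n) = 0.72563708; SE_fpc = √((1−f)s²/n) = 0.60721499.
Ratio = √(1−f) = 0.83680259. Reduction = 100·(1 − 0.83680259) = 16.3197%.

16.3197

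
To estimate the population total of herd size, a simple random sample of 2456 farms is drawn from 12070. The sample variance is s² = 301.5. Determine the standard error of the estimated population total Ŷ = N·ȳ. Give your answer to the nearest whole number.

Var(Ŷ) = N²·Var(ȳ) = N²·(1 − n/N)·s²/n.
f = 2456/12070 = 0.20347970; Var(ȳ) = 0.79652030·301.5/2456 = 0.097781299.
Var(Ŷ) = 12070² · 0.097781299 = 1.4245259 × 10^7.
SE(Ŷ) = √(1.4245259 × 10^7) = 3774.

3774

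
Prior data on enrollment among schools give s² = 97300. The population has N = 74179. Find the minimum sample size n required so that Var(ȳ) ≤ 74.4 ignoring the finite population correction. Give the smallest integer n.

Without fpc, n₀ = s²/D = 97300/74.4 = 1307.7957.
Rounding up, n = 1308.

1308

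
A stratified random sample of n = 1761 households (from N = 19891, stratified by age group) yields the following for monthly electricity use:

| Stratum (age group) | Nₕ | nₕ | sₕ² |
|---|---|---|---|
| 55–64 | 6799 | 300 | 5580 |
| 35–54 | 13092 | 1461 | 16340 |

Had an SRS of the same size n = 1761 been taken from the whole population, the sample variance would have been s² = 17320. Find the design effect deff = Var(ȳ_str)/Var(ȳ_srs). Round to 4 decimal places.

Var(ȳ_str) = Σ Wₕ²(1−fₕ)sₕ²/nₕ with Wₕ = Nₕ/19891:
  55–64: (6799/19891)²·(1−300/6799)·5580/300 = 2.0772621
  35–54: (13092/19891)²·(1−1461/13092)·16340/1461 = 4.3043904
  → Var(ȳ_str) = 6.3816525.
Var(ȳ_srs) = (1 − 1761/19891)·17320/1761 = 8.9645753.
deff = 6.3816525 / 8.9645753 = 0.7119.

0.7119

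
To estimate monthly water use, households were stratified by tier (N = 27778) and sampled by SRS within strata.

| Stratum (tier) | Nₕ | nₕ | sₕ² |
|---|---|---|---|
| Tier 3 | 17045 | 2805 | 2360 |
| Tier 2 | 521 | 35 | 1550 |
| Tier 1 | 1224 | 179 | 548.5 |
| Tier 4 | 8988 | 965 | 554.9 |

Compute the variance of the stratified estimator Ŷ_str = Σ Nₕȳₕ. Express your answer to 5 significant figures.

Var(Ŷ_str) = Σₕ Nₕ²(1 − fₕ)sₕ²/nₕ.
Tier 3: 17045²·(1 − 2805/17045)·2360/2805 = 2.0421429 × 10^8.
Tier 2: 521²·(1 − 35/521)·1550/35 = 1.1213409 × 10^7.
Tier 1: 1224²·(1 − 179/1224)·548.5/179 = 3.9194155 × 10^6.
Tier 4: 8988²·(1 − 965/8988)·554.9/965 = 4.1465534 × 10^7.
Sum = 2.6081265 × 10^8.

2.6081 × 10^8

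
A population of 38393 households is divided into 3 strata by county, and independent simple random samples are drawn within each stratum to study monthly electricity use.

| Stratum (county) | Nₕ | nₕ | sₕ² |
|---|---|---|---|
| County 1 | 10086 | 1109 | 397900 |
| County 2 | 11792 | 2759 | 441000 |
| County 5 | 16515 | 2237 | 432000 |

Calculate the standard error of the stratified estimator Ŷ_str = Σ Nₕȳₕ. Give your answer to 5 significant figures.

Var(Ŷ_str) = Σₕ Nₕ²(1 − fₕ)sₕ²/nₕ.
County 1: 10086²·(1 − 1109/10086)·397900/1109 = 3.2485726 × 10^10.
County 2: 11792²·(1 − 2759/11792)·441000/2759 = 1.7025755 × 10^10.
County 5: 16515²·(1 − 2237/16515)·432000/2237 = 4.5536927 × 10^10.
Sum = 9.5048408 × 10^10.
SE = √(9.5048408 × 10^10) = 308300.

308300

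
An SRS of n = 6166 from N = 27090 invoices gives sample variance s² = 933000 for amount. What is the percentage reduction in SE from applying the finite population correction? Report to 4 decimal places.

f = n/N = 6166/27090 = 0.22761166.
SE_no-fpc = √(s²/n) = 12.300962; SE_fpc = √((1−f)s²/n) = 10.810777.
Ratio = √(1−f) = 0.87885627. Reduction = 100·(1 − 0.87885627) = 12.1144%.

12.1144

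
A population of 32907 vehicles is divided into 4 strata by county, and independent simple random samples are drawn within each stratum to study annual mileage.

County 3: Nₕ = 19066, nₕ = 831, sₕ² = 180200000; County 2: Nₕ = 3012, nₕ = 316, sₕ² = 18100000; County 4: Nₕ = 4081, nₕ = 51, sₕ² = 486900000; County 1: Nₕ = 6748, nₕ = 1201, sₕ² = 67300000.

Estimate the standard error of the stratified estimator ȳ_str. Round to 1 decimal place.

465.8

Var(ȳ_str) = Σₕ Wₕ²(1 − fₕ)sₕ²/nₕ with Wₕ = Nₕ/N, N = 32907.
County 3: Wₕ = 0.57939040; term = 0.57939040²·(1 − 0.04358544)·180200000/831 = 69621.365.
County 2: Wₕ = 0.09153068; term = 0.09153068²·(1 − 0.10491368)·18100000/316 = 429.5263.
County 4: Wₕ = 0.12401617; term = 0.12401617²·(1 − 0.01249694)·486900000/51 = 144998.88.
County 1: Wₕ = 0.20506275; term = 0.20506275²·(1 − 0.17797866)·67300000/1201 = 1936.996.
Sum = 216986.77.
SE = √(216986.77) = 465.8.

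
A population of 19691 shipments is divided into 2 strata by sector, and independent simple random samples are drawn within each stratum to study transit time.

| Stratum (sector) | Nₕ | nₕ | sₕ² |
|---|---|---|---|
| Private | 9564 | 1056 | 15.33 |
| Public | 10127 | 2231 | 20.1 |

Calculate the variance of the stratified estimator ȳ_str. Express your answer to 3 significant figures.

0.00490

Var(ȳ_str) = Σₕ Wₕ²(1 − fₕ)sₕ²/nₕ with Wₕ = Nₕ/N, N = 19691.
Private: Wₕ = 0.48570413; term = 0.48570413²·(1 − 0.11041405)·15.33/1056 = 0.00304656.
Public: Wₕ = 0.51429587; term = 0.51429587²·(1 − 0.22030216)·20.1/2231 = 0.0018580136.
Sum = 0.0049045736.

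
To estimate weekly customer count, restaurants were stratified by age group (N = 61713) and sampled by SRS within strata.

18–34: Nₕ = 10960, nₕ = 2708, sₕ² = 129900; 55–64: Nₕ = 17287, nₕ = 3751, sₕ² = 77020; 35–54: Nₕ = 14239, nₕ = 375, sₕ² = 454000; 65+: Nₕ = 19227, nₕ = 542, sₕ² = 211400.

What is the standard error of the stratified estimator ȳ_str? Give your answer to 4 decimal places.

10.0969

Var(ȳ_str) = Σₕ Wₕ²(1 − fₕ)sₕ²/nₕ with Wₕ = Nₕ/N, N = 61713.
18–34: Wₕ = 0.17759629; term = 0.17759629²·(1 − 0.24708029)·129900/2708 = 1.1391396.
55–64: Wₕ = 0.28011926; term = 0.28011926²·(1 − 0.21698386)·77020/3751 = 1.2615751.
35–54: Wₕ = 0.23072934; term = 0.23072934²·(1 − 0.02633612)·454000/375 = 62.753696.
65+: Wₕ = 0.31155510; term = 0.31155510²·(1 − 0.02818953)·211400/542 = 36.792306.
Sum = 101.94672.
SE = √(101.94672) = 10.0969.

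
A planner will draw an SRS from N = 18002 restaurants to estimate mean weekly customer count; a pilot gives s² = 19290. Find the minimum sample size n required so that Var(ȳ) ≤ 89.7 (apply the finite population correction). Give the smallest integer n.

213

Without fpc, n₀ = s²/D = 19290/89.7 = 215.0502.
With fpc, (1 − n/N)·s²/n ≤ D requires n ≥ n₀/(1 + n₀/N) = 215.0502/(1 + 215.0502/18002) = 212.5116.
Rounding up, n = 213.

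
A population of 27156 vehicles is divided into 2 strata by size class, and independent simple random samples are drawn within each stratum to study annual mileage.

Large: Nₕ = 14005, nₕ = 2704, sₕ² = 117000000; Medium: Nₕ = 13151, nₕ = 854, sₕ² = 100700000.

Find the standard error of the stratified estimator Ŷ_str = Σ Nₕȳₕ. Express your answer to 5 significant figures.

Var(Ŷ_str) = Σₕ Nₕ²(1 − fₕ)sₕ²/nₕ.
Large: 14005²·(1 − 2704/14005)·117000000/2704 = 6.848243 × 10^12.
Medium: 13151²·(1 − 854/13151)·100700000/854 = 1.9069072 × 10^13.
Sum = 2.5917315 × 10^13.
SE = √(2.5917315 × 10^13) = 5.0909 × 10^6.

5.0909 × 10^6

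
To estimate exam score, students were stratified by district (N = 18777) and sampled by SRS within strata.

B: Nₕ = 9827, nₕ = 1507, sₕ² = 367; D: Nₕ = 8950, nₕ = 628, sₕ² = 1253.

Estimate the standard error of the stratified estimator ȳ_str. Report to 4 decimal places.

0.6914

Var(ȳ_str) = Σₕ Wₕ²(1 − fₕ)sₕ²/nₕ with Wₕ = Nₕ/N, N = 18777.
B: Wₕ = 0.52335304; term = 0.52335304²·(1 − 0.15335301)·367/1507 = 0.056473497.
D: Wₕ = 0.47664696; term = 0.47664696²·(1 − 0.07016760)·1253/628 = 0.42149241.
Sum = 0.47796591.
SE = √(0.47796591) = 0.6914.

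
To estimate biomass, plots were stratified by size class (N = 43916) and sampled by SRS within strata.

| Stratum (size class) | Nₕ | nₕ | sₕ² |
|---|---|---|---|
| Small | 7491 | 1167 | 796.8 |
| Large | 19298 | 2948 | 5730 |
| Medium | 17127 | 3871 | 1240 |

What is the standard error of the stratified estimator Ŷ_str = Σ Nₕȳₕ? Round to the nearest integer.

26802

Var(Ŷ_str) = Σₕ Nₕ²(1 − fₕ)sₕ²/nₕ.
Small: 7491²·(1 − 1167/7491)·796.8/1167 = 3.2345221 × 10^7.
Large: 19298²·(1 − 2948/19298)·5730/2948 = 6.1327774 × 10^8.
Medium: 17127²·(1 − 3871/17127)·1240/3871 = 7.2726436 × 10^7.
Sum = 7.183494 × 10^8.
SE = √(7.183494 × 10^8) = 26802.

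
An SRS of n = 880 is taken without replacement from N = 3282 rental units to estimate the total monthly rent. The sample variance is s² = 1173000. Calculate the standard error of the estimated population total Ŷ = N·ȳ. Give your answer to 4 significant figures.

102500

Var(Ŷ) = N²·Var(ȳ) = N²·(1 − n/N)·s²/n.
f = 880/3282 = 0.26812919; Var(ȳ) = 0.73187081·1173000/880 = 975.55052.
Var(Ŷ) = 3282² · 975.55052 = 1.0508166 × 10^10.
SE(Ŷ) = √(1.0508166 × 10^10) = 102500.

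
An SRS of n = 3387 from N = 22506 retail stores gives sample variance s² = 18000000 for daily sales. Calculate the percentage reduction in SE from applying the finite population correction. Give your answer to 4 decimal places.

7.8313

f = n/N = 3387/22506 = 0.15049320.
SE_no-fpc = √(s²/n) = 72.900189; SE_fpc = √((1−f)s²/n) = 67.191151.
Ratio = √(1−f) = 0.92168693. Reduction = 100·(1 − 0.92168693) = 7.8313%.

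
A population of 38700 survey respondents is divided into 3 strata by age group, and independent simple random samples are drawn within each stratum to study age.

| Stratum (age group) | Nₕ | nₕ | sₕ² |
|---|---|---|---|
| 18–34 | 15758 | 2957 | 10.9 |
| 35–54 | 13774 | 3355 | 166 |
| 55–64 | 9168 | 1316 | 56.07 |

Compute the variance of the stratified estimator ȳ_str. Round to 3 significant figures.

Var(ȳ_str) = Σₕ Wₕ²(1 − fₕ)sₕ²/nₕ with Wₕ = Nₕ/N, N = 38700.
18–34: Wₕ = 0.40718346; term = 0.40718346²·(1 − 0.18765072)·10.9/2957 = 4.9647597 × 10^-4.
35–54: Wₕ = 0.35591731; term = 0.35591731²·(1 − 0.24357485)·166/3355 = 0.0047411069.
55–64: Wₕ = 0.23689922; term = 0.23689922²·(1 − 0.14354276)·56.07/1316 = 0.0020478947.
Sum = 0.0072854776.

0.00729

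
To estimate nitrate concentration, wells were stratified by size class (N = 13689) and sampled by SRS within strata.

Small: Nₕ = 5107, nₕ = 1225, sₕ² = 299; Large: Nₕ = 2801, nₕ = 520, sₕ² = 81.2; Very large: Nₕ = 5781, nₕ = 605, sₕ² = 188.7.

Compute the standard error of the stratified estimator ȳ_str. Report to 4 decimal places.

Var(ȳ_str) = Σₕ Wₕ²(1 − fₕ)sₕ²/nₕ with Wₕ = Nₕ/N, N = 13689.
Small: Wₕ = 0.37307327; term = 0.37307327²·(1 − 0.23986685)·299/1225 = 0.025823377.
Large: Wₕ = 0.20461685; term = 0.20461685²·(1 − 0.18564798)·81.2/520 = 0.0053241175.
Very large: Wₕ = 0.42230988; term = 0.42230988²·(1 − 0.10465317)·188.7/605 = 0.049804699.
Sum = 0.080952194.
SE = √(0.080952194) = 0.2845.

0.2845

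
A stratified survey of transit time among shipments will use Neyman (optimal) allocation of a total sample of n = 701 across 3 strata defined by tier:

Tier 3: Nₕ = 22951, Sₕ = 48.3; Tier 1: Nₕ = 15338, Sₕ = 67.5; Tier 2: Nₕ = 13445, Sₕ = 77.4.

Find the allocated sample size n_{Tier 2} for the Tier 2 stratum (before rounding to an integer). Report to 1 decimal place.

229.1

Neyman allocation: nₕ = n·NₕSₕ / Σⱼ NⱼSⱼ.
Σ NⱼSⱼ = 22951·48.3 + 15338·67.5 + 13445·77.4 = 3.1844913 × 10^6.
n_{Tier 2} = 701·13445·77.4 / (3.1844913 × 10^6) = 229.1.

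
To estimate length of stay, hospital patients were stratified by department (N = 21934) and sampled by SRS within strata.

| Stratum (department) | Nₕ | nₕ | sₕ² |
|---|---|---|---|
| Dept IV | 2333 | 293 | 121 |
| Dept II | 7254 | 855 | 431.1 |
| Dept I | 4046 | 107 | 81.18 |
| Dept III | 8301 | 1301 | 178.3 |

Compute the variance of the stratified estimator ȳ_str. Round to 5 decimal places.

Var(ȳ_str) = Σₕ Wₕ²(1 − fₕ)sₕ²/nₕ with Wₕ = Nₕ/N, N = 21934.
Dept IV: Wₕ = 0.10636455; term = 0.10636455²·(1 − 0.12558937)·121/293 = 0.0040853284.
Dept II: Wₕ = 0.33071943; term = 0.33071943²·(1 − 0.11786600)·431.1/855 = 0.048648101.
Dept I: Wₕ = 0.18446248; term = 0.18446248²·(1 − 0.02644587)·81.18/107 = 0.025132833.
Dept III: Wₕ = 0.37845354; term = 0.37845354²·(1 − 0.15672811)·178.3/1301 = 0.016552623.
Sum = 0.094418885.

0.09442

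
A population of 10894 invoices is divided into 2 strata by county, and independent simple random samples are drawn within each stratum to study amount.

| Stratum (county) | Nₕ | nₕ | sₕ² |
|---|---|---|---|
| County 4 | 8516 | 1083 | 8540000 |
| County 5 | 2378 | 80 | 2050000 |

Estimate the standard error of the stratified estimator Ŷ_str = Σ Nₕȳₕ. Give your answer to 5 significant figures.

Var(Ŷ_str) = Σₕ Nₕ²(1 − fₕ)sₕ²/nₕ.
County 4: 8516²·(1 − 1083/8516)·8540000/1083 = 4.9914784 × 10^11.
County 5: 2378²·(1 − 80/2378)·2050000/80 = 1.400315 × 10^11.
Sum = 6.3917934 × 10^11.
SE = √(6.3917934 × 10^11) = 799490.

799490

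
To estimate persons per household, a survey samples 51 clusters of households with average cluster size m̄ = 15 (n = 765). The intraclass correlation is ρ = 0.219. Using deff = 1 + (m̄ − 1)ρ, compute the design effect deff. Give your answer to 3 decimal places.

deff = 1 + (15 − 1)·0.219 = 1 + 3.066 = 4.066.

4.066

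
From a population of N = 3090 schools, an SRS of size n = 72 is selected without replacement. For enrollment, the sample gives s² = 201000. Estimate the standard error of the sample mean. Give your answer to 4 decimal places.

Under SRS without replacement, Var(ȳ) = (1 − f)·s²/n with f = n/N = 72/3090 = 0.02330097.
Var(ȳ) = (1 − 0.02330097)·201000/72 = 0.97669903·2791.6667 = 2726.6181.
SE(ȳ) = √(2726.6181) = 52.2170.

52.2170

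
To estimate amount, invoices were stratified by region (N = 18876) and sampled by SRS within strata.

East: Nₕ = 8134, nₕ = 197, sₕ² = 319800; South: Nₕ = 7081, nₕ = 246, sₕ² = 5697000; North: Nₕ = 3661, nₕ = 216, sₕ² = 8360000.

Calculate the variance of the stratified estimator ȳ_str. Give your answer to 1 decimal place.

4809.9

Var(ȳ_str) = Σₕ Wₕ²(1 − fₕ)sₕ²/nₕ with Wₕ = Nₕ/N, N = 18876.
East: Wₕ = 0.43091757; term = 0.43091757²·(1 − 0.02421933)·319800/197 = 294.13916.
South: Wₕ = 0.37513244; term = 0.37513244²·(1 − 0.03474086)·5697000/246 = 3145.7506.
North: Wₕ = 0.19394999; term = 0.19394999²·(1 − 0.05900027)·8360000/216 = 1370.0031.
Sum = 4809.8929.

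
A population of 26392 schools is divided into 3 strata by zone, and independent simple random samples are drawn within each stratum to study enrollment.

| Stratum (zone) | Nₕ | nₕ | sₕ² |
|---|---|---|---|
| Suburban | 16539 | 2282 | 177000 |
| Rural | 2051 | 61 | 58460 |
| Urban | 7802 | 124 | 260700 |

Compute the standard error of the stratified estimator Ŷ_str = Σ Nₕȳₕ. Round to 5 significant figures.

384890

Var(Ŷ_str) = Σₕ Nₕ²(1 − fₕ)sₕ²/nₕ.
Suburban: 16539²·(1 − 2282/16539)·177000/2282 = 1.8289213 × 10^10.
Rural: 2051²·(1 − 61/2051)·58460/61 = 3.9115394 × 10^9.
Urban: 7802²·(1 − 124/7802)·260700/124 = 1.2594282 × 10^11.
Sum = 1.4814357 × 10^11.
SE = √(1.4814357 × 10^11) = 384890.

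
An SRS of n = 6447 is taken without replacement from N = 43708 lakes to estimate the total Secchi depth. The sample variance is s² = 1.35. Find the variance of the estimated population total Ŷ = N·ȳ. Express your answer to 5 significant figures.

Var(Ŷ) = N²·Var(ȳ) = N²·(1 − n/N)·s²/n.
f = 6447/43708 = 0.14750160; Var(ȳ) = 0.85249840·1.35/6447 = 1.7851293 × 10^-4.
Var(Ŷ) = 43708² · (1.7851293 × 10^-4) = 341029.18.

341030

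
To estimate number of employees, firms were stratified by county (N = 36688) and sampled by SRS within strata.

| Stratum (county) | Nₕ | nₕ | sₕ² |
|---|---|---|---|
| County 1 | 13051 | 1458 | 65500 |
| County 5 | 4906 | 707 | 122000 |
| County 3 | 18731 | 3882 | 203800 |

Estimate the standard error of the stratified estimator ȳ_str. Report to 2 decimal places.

4.31

Var(ȳ_str) = Σₕ Wₕ²(1 − fₕ)sₕ²/nₕ with Wₕ = Nₕ/N, N = 36688.
County 1: Wₕ = 0.35572939; term = 0.35572939²·(1 − 0.11171558)·65500/1458 = 5.0498134.
County 5: Wₕ = 0.13372220; term = 0.13372220²·(1 − 0.14410925)·122000/707 = 2.6409839.
County 3: Wₕ = 0.51054841; term = 0.51054841²·(1 − 0.20725001)·203800/3882 = 10.848227.
Sum = 18.539024.
SE = √(18.539024) = 4.31.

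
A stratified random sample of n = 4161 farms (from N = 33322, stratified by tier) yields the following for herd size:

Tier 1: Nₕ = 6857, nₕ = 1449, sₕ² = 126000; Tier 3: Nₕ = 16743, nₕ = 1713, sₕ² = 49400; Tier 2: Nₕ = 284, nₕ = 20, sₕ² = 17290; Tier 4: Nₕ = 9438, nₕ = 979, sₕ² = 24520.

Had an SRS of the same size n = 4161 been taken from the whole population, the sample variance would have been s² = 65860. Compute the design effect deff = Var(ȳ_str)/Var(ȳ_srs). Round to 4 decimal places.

Var(ȳ_str) = Σ Wₕ²(1−fₕ)sₕ²/nₕ with Wₕ = Nₕ/33322:
  Tier 1: (6857/33322)²·(1−1449/6857)·126000/1449 = 2.9040954
  Tier 3: (16743/33322)²·(1−1713/16743)·49400/1713 = 6.5358146
  Tier 2: (284/33322)²·(1−20/284)·17290/20 = 0.058374765
  Tier 4: (9438/33322)²·(1−979/9438)·24520/979 = 1.800838
  → Var(ȳ_str) = 11.299123.
Var(ȳ_srs) = (1 − 4161/33322)·65860/4161 = 13.851454.
deff = 11.299123 / 13.851454 = 0.8157.

0.8157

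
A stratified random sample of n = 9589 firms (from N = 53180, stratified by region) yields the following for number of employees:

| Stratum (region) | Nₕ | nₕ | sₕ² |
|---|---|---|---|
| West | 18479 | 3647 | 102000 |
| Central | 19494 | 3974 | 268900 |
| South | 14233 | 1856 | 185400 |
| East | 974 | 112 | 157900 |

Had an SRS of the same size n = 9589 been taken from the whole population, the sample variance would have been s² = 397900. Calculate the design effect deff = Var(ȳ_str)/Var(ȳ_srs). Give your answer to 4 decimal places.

0.4877

Var(ȳ_str) = Σ Wₕ²(1−fₕ)sₕ²/nₕ with Wₕ = Nₕ/53180:
  West: (18479/53180)²·(1−3647/18479)·102000/3647 = 2.7104782
  Central: (19494/53180)²·(1−3974/19494)·268900/3974 = 7.2386729
  South: (14233/53180)²·(1−1856/14233)·185400/1856 = 6.2222425
  East: (974/53180)²·(1−112/974)·157900/112 = 0.41853681
  → Var(ȳ_str) = 16.58993.
Var(ȳ_srs) = (1 − 9589/53180)·397900/9589 = 34.013327.
deff = 16.58993 / 34.013327 = 0.4877.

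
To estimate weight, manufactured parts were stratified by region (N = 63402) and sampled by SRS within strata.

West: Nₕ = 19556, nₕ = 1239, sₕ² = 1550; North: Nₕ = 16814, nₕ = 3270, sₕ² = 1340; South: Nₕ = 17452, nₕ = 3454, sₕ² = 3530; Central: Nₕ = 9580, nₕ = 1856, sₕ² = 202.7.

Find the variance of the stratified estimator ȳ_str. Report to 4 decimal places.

0.1988

Var(ȳ_str) = Σₕ Wₕ²(1 − fₕ)sₕ²/nₕ with Wₕ = Nₕ/N, N = 63402.
West: Wₕ = 0.30844453; term = 0.30844453²·(1 − 0.06335651)·1550/1239 = 0.11147792.
North: Wₕ = 0.26519668; term = 0.26519668²·(1 − 0.19448079)·1340/3270 = 0.023215023.
South: Wₕ = 0.27525946; term = 0.27525946²·(1 − 0.19791428)·3530/3454 = 0.062109445.
Central: Wₕ = 0.15109933; term = 0.15109933²·(1 − 0.19373695)·202.7/1856 = 0.0020103776.
Sum = 0.19881277.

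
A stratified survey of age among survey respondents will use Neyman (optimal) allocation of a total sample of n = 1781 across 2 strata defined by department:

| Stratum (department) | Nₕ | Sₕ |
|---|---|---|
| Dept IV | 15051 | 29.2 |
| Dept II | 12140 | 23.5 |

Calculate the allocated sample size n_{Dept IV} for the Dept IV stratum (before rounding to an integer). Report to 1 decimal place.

Neyman allocation: nₕ = n·NₕSₕ / Σⱼ NⱼSⱼ.
Σ NⱼSⱼ = 15051·29.2 + 12140·23.5 = 724779.2.
n_{Dept IV} = 1781·15051·29.2 / 724779.2 = 1080.0.

1080.0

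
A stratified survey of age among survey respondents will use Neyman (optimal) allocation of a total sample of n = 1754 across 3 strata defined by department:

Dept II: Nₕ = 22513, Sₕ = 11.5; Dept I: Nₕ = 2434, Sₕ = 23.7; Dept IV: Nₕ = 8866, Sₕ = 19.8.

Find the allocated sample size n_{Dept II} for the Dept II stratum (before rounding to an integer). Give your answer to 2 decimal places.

922.74

Neyman allocation: nₕ = n·NₕSₕ / Σⱼ NⱼSⱼ.
Σ NⱼSⱼ = 22513·11.5 + 2434·23.7 + 8866·19.8 = 492132.1.
n_{Dept II} = 1754·22513·11.5 / 492132.1 = 922.74.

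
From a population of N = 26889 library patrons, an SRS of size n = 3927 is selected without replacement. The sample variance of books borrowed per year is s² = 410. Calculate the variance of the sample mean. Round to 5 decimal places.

Under SRS without replacement, Var(ȳ) = (1 − f)·s²/n with f = n/N = 3927/26889 = 0.14604485.
Var(ȳ) = (1 − 0.14604485)·410/3927 = 0.85395515·0.1044054 = 0.089157528.

0.08916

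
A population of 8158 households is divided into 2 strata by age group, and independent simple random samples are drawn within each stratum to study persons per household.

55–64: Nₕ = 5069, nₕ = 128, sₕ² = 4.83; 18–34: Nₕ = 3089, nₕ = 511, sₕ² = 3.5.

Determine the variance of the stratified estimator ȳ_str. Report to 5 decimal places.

0.01502

Var(ȳ_str) = Σₕ Wₕ²(1 − fₕ)sₕ²/nₕ with Wₕ = Nₕ/N, N = 8158.
55–64: Wₕ = 0.62135327; term = 0.62135327²·(1 − 0.02525153)·4.83/128 = 0.014200607.
18–34: Wₕ = 0.37864673; term = 0.37864673²·(1 − 0.16542570)·3.5/511 = 8.1955964 × 10^-4.
Sum = 0.015020167.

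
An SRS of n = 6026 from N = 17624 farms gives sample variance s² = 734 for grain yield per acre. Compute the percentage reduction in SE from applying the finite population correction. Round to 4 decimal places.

18.8779

f = n/N = 6026/17624 = 0.34192011.
SE_no-fpc = √(s²/n) = 0.34900646; SE_fpc = √((1−f)s²/n) = 0.28312145.
Ratio = √(1−f) = 0.81122123. Reduction = 100·(1 − 0.81122123) = 18.8779%.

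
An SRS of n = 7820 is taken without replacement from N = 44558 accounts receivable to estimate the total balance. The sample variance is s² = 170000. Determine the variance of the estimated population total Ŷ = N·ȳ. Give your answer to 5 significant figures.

Var(Ŷ) = N²·Var(ȳ) = N²·(1 − n/N)·s²/n.
f = 7820/44558 = 0.17550159; Var(ȳ) = 0.82449841·170000/7820 = 17.923878.
Var(Ŷ) = 44558² · 17.923878 = 3.5586343 × 10^10.

3.5586 × 10^10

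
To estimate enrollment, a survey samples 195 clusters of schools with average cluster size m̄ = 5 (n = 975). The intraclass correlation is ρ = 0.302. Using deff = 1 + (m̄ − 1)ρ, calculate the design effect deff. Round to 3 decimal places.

deff = 1 + (5 − 1)·0.302 = 1 + 1.208 = 2.208.

2.208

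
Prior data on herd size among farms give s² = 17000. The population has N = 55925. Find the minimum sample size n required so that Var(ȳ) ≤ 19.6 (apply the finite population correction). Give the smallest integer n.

Without fpc, n₀ = s²/D = 17000/19.6 = 867.3469.
With fpc, (1 − n/N)·s²/n ≤ D requires n ≥ n₀/(1 + n₀/N) = 867.3469/(1 + 867.3469/55925) = 854.1006.
Rounding up, n = 855.

855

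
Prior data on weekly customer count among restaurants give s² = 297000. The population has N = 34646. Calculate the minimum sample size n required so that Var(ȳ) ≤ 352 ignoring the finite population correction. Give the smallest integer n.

844

Without fpc, n₀ = s²/D = 297000/352 = 843.7500.
Rounding up, n = 844.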